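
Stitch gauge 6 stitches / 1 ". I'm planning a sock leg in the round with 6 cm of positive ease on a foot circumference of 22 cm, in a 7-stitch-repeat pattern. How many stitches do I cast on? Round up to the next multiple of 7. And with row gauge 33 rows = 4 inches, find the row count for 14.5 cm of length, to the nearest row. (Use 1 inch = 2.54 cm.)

Cast on 70 stitches; work 47 rows.

Finished = 22 + 6 = 28 cm.
28 cm × 1/2.54 = 11.02 inches.
6/1 = 6 sts per in; 11.02 × 6 = 66.14 sts.
Next multiple of 7 → 70.
14.5 cm = 5.71 inches; × 8.25 = 47.10 → 47 rows.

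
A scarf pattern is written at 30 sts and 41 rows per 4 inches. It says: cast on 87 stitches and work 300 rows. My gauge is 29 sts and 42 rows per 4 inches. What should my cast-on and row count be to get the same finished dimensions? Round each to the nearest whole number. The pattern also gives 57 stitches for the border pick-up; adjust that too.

Stitches: 87 × 29/30 = 84.10 → 84.
Rows: 300 × 42/41 = 307.32 → 307.
border pick-up: 57 × 29/30 = 55.10 → 55.

Cast on 84 stitches; work 307 rows; border pick-up 55 stitches.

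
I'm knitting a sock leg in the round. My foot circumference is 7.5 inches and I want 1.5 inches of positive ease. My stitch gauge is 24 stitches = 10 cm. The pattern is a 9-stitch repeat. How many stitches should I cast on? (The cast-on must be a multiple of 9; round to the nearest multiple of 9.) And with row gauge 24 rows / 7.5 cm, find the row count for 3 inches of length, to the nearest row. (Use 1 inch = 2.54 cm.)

Cast on 54 stitches; work 24 rows.

Finished = 7.5 + 1.5 = 9 inches.
9 inches × 2.54 = 22.86 cm.
24/10 = 2.4 sts per cm; 22.86 × 2.4 = 54.86 sts.
Nearest multiple of 9 → 54.
3 inches = 7.62 cm; × 3.2 = 24.38 → 24 rows.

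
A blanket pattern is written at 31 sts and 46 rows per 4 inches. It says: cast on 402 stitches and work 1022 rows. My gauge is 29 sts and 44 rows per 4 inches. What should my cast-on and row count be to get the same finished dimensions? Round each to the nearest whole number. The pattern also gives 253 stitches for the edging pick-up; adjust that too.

Stitches: 402 × 29/31 = 376.06 → 376.
Rows: 1022 × 44/46 = 977.57 → 978.
edging pick-up: 253 × 29/31 = 236.68 → 237.

Cast on 376 stitches; work 978 rows; edging pick-up 237 stitches.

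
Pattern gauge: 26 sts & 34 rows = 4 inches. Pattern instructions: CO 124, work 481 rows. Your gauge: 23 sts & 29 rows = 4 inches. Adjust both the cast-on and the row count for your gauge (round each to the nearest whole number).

Cast on 110 stitches; work 410 rows.

Stitches: 124 × 23/26 = 109.69 → 110.
Rows: 481 × 29/34 = 410.26 → 410.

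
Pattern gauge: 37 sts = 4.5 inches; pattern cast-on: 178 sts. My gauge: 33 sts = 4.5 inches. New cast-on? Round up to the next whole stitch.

Scale factor = 33 / 37 = 0.892.
178 × 33 / 37 = 158.76 sts.
→ 159 sts.

CO 159 sts.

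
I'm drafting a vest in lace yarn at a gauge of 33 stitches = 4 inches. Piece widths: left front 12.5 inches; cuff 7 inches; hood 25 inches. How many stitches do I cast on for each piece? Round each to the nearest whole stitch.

left front 103; cuff 58; hood 206.

Rate = 33/4 = 8.25 sts per in.
left front: 12.5 × 8.25 = 103.12 → 103.
cuff: 7 × 8.25 = 57.75 → 58.
hood: 25 × 8.25 = 206.25 → 206.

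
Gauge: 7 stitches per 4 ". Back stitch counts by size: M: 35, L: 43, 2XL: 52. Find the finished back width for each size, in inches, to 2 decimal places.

M 20.00 inches; L 24.57 inches; 2XL 29.71 inches.

7/4 = 1.75 sts per in.
M: 35 / 1.75 = 20.000 → 20.00 in.
L: 43 / 1.75 = 24.571 → 24.57 in.
2XL: 52 / 1.75 = 29.714 → 29.71 in.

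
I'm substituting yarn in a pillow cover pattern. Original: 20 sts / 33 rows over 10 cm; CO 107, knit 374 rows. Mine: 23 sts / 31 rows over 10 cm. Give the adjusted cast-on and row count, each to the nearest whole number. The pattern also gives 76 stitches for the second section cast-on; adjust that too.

Stitches: 107 × 23/20 = 123.05 → 123.
Rows: 374 × 31/33 = 351.33 → 351.
second section cast-on: 76 × 23/20 = 87.40 → 87.

Cast on 123 stitches; work 351 rows; second section cast-on 87 stitches.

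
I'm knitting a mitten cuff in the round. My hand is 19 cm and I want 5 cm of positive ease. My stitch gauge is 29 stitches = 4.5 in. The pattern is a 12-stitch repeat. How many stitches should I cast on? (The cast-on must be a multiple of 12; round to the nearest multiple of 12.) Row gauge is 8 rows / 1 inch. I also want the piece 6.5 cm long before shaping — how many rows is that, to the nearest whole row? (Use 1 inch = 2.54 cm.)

Cast on 60 stitches; work 20 rows.

Finished = 19 + 5 = 24 cm.
24 cm × 1/2.54 = 9.45 inches.
29/4.5 = 6.444 sts per in; 9.45 × 6.444 = 60.89 sts.
Nearest multiple of 12 → 60.
6.5 cm = 2.56 inches; × 8 = 20.47 → 20 rows.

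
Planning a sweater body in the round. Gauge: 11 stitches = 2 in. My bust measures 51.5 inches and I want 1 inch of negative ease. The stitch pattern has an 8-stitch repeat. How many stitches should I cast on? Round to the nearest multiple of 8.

280 stitches.

Finished = 51.5 − 1 = 50.5 inches.
11 / 2 = 5.5 sts/in.
50.5 × 5.5 = 277.75 sts.
Nearest multiple of 8: 280.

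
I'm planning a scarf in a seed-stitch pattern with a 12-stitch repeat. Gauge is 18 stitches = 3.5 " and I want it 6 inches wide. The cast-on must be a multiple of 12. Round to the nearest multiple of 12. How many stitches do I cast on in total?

18 / 3.5 = 5.143 sts per inch.
6 × 5.143 = 30.86 sts.
Nearest multiple of 12: 36.

Cast on 36 stitches.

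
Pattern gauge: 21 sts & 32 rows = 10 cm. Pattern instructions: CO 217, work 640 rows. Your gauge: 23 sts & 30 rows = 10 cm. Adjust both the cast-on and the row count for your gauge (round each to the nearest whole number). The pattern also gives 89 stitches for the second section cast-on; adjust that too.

Stitches: 217 × 23/21 = 237.67 → 238.
Rows: 640 × 30/32 = 600.00 → 600.
second section cast-on: 89 × 23/21 = 97.48 → 97.

Cast on 238 stitches; work 600 rows; second section cast-on 97 stitches.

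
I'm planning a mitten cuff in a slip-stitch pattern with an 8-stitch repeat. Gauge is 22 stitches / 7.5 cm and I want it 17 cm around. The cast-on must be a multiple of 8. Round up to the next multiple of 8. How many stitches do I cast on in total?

Cast on 56 stitches.

22 / 7.5 = 2.933 sts per cm.
17 × 2.933 = 49.87 sts.
Next multiple of 8: 56.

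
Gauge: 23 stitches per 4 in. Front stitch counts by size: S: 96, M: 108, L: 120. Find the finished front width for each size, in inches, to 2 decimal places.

S 16.70 inches; M 18.78 inches; L 20.87 inches.

23/4 = 5.75 sts per in.
S: 96 / 5.75 = 16.696 → 16.70 in.
M: 108 / 5.75 = 18.783 → 18.78 in.
L: 120 / 5.75 = 20.870 → 20.87 in.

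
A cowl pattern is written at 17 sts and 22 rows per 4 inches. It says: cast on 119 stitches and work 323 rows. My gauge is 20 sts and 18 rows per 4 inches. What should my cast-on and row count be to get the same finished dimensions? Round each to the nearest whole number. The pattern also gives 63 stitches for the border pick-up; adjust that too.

Stitches: 119 × 20/17 = 140.00 → 140.
Rows: 323 × 18/22 = 264.27 → 264.
border pick-up: 63 × 20/17 = 74.12 → 74.

Cast on 140 stitches; work 264 rows; border pick-up 74 stitches.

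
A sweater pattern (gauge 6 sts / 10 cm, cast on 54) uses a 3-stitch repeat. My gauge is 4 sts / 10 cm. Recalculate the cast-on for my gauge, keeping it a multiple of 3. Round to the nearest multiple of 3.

54 × 4 / 6 = 36.00.
Nearest multiple of 3: 36.

36 stitches.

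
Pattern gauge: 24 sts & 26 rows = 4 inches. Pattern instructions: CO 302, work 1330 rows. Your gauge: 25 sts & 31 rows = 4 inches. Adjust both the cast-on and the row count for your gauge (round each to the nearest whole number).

Cast on 315 stitches; work 1586 rows.

Stitches: 302 × 25/24 = 314.58 → 315.
Rows: 1330 × 31/26 = 1585.77 → 1586.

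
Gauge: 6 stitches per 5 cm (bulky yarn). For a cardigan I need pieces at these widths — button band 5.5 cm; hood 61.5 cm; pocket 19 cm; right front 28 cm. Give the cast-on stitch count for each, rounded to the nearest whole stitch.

Rate = 6/5 = 1.2 sts per cm.
button band: 5.5 × 1.2 = 6.60 → 7.
hood: 61.5 × 1.2 = 73.80 → 74.
pocket: 19 × 1.2 = 22.80 → 23.
right front: 28 × 1.2 = 33.60 → 34.

button band 7; hood 74; pocket 23; right front 34.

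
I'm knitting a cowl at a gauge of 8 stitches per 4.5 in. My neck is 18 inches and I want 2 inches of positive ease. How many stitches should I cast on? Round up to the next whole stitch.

36 stitches.

Finished = 18 + 2 = 20 in.
8 / 4.5 = 1.778 sts per inch.
20.00 × 1.778 = 35.56 sts.
→ 36 sts.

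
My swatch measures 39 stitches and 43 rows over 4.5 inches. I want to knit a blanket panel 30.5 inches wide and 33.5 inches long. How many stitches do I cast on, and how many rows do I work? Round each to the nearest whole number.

Cast on 264 stitches and work 320 rows.

Stitch gauge = 39/4.5 = 8.667 sts/in; 30.5 × 8.667 = 264.33 → 264 sts.
Row gauge = 43/4.5 = 9.556 rows/in; 33.5 × 9.556 = 320.11 → 320 rows.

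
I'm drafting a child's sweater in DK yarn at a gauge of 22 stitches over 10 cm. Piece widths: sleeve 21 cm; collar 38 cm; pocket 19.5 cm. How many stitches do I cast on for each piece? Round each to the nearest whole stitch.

Rate = 22/10 = 2.2 sts per cm.
sleeve: 21 × 2.2 = 46.20 → 46.
collar: 38 × 2.2 = 83.60 → 84.
pocket: 19.5 × 2.2 = 42.90 → 43.

sleeve 46; collar 84; pocket 43.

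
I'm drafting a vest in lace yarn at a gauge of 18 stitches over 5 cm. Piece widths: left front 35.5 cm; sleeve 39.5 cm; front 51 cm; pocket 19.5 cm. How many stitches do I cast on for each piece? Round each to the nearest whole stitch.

left front 128; sleeve 142; front 184; pocket 70.

Rate = 18/5 = 3.6 sts per cm.
left front: 35.5 × 3.6 = 127.80 → 128.
sleeve: 39.5 × 3.6 = 142.20 → 142.
front: 51 × 3.6 = 183.60 → 184.
pocket: 19.5 × 3.6 = 70.20 → 70.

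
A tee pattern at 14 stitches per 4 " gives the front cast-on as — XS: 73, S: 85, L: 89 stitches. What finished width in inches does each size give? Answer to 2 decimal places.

XS 20.86 inches; S 24.29 inches; L 25.43 inches.

14/4 = 3.5 sts per in.
XS: 73 / 3.5 = 20.857 → 20.86 in.
S: 85 / 3.5 = 24.286 → 24.29 in.
L: 89 / 3.5 = 25.429 → 25.43 in.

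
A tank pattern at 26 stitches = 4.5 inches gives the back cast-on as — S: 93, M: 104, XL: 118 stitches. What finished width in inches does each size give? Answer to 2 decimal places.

26/4.5 = 5.778 sts per in.
S: 93 / 5.778 = 16.096 → 16.10 in.
M: 104 / 5.778 = 18.000 → 18.00 in.
XL: 118 / 5.778 = 20.423 → 20.42 in.

S 16.10 inches; M 18.00 inches; XL 20.42 inches.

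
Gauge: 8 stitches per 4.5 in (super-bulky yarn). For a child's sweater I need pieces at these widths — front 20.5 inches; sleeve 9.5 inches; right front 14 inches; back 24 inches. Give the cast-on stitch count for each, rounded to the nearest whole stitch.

Rate = 8/4.5 = 1.778 sts per in.
front: 20.5 × 1.778 = 36.44 → 36.
sleeve: 9.5 × 1.778 = 16.89 → 17.
right front: 14 × 1.778 = 24.89 → 25.
back: 24 × 1.778 = 42.67 → 43.

front 36; sleeve 17; right front 25; back 43.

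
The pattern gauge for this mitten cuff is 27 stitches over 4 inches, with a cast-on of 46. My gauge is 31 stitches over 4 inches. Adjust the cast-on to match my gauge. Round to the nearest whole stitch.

Scale factor = 31 / 27 = 1.148.
46 × 31 / 27 = 52.81 sts.
→ 53 sts.

Cast on 53 stitches.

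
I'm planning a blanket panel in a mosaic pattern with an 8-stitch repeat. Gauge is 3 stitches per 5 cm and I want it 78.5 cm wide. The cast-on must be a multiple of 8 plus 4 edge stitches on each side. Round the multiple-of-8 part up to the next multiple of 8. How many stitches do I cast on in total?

3 / 5 = 0.6 sts per cm.
78.5 × 0.6 = 47.10 sts.
Less 8 edge sts → 39.10 for the repeat.
Next multiple of 8: 40.
Add back 8 edge sts → 48.

48 stitches.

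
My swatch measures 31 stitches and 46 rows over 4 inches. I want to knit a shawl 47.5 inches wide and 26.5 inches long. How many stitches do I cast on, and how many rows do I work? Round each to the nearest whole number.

Stitch gauge = 31/4 = 7.75 sts/in; 47.5 × 7.75 = 368.12 → 368 sts.
Row gauge = 46/4 = 11.5 rows/in; 26.5 × 11.5 = 304.75 → 305 rows.

Cast on 368 stitches and work 305 rows.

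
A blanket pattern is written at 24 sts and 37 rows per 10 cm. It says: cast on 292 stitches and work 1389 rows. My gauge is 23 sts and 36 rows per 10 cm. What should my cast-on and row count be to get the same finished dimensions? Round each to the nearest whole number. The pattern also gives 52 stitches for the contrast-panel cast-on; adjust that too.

Cast on 280 stitches; work 1351 rows; contrast-panel cast-on 50 stitches.

Stitches: 292 × 23/24 = 279.83 → 280.
Rows: 1389 × 36/37 = 1351.46 → 1351.
contrast-panel cast-on: 52 × 23/24 = 49.83 → 50.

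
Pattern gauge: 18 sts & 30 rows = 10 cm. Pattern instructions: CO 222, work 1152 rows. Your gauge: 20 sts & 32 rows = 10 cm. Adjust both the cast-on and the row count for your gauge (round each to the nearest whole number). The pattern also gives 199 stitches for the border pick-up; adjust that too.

Stitches: 222 × 20/18 = 246.67 → 247.
Rows: 1152 × 32/30 = 1228.80 → 1229.
border pick-up: 199 × 20/18 = 221.11 → 221.

Cast on 247 stitches; work 1229 rows; border pick-up 221 stitches.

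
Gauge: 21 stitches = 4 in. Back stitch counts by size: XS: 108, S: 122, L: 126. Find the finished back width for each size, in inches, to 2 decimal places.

21/4 = 5.25 sts per in.
XS: 108 / 5.25 = 20.571 → 20.57 in.
S: 122 / 5.25 = 23.238 → 23.24 in.
L: 126 / 5.25 = 24.000 → 24.00 in.

XS 20.57 inches; S 23.24 inches; L 24.00 inches.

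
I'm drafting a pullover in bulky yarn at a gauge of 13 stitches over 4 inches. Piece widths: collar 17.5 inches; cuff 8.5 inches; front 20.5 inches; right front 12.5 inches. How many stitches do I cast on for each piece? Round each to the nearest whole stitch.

Rate = 13/4 = 3.25 sts per in.
collar: 17.5 × 3.25 = 56.88 → 57.
cuff: 8.5 × 3.25 = 27.62 → 28.
front: 20.5 × 3.25 = 66.62 → 67.
right front: 12.5 × 3.25 = 40.62 → 41.

collar 57; cuff 28; front 67; right front 41.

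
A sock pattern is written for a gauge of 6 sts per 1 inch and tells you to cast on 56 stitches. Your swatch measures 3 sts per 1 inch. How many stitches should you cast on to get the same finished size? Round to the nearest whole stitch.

Scale factor = 3 / 6 = 0.500.
56 × 3 / 6 = 28.00 sts.

28 stitches.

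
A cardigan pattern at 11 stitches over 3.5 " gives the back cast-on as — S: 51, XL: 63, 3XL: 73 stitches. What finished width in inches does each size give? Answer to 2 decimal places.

11/3.5 = 3.143 sts per in.
S: 51 / 3.143 = 16.227 → 16.23 in.
XL: 63 / 3.143 = 20.045 → 20.05 in.
3XL: 73 / 3.143 = 23.227 → 23.23 in.

S 16.23 inches; XL 20.05 inches; 3XL 23.23 inches.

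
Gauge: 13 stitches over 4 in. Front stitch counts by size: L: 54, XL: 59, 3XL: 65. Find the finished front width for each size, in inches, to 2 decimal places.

L 16.62 inches; XL 18.15 inches; 3XL 20.00 inches.

13/4 = 3.25 sts per in.
L: 54 / 3.25 = 16.615 → 16.62 in.
XL: 59 / 3.25 = 18.154 → 18.15 in.
3XL: 65 / 3.25 = 20.000 → 20.00 in.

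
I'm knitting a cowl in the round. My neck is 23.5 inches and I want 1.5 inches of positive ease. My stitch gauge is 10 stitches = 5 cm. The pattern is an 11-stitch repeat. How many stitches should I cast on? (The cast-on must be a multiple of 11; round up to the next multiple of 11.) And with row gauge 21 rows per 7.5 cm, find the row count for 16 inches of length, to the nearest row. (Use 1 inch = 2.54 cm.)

Finished = 23.5 + 1.5 = 25 inches.
25 inches × 2.54 = 63.50 cm.
10/5 = 2 sts per cm; 63.50 × 2 = 127.00 sts.
Next multiple of 11 → 132.
16 inches = 40.64 cm; × 2.8 = 113.79 → 114 rows.

Cast on 132 stitches; work 114 rows.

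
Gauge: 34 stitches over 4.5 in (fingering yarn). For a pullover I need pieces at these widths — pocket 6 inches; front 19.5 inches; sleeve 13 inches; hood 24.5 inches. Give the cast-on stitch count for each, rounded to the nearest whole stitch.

pocket 45; front 147; sleeve 98; hood 185.

Rate = 34/4.5 = 7.556 sts per in.
pocket: 6 × 7.556 = 45.33 → 45.
front: 19.5 × 7.556 = 147.33 → 147.
sleeve: 13 × 7.556 = 98.22 → 98.
hood: 24.5 × 7.556 = 185.11 → 185.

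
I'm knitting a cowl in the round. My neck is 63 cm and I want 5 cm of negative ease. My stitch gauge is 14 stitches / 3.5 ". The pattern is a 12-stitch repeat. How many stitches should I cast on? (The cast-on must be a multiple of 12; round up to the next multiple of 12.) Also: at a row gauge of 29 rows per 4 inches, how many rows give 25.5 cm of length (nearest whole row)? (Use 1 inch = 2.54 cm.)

Finished = 63 − 5 = 58 cm.
58 cm × 1/2.54 = 22.83 inches.
14/3.5 = 4 sts per in; 22.83 × 4 = 91.34 sts.
Next multiple of 12 → 96.
25.5 cm = 10.04 inches; × 7.25 = 72.79 → 73 rows.

Cast on 96 stitches; work 73 rows.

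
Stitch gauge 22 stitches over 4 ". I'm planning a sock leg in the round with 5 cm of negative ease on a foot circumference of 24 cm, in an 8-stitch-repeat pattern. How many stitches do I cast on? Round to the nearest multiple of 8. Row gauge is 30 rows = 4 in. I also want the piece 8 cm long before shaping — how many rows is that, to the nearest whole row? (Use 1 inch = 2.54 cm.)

Cast on 40 stitches; work 24 rows.

Finished = 24 − 5 = 19 cm.
19 cm × 1/2.54 = 7.48 inches.
22/4 = 5.5 sts per in; 7.48 × 5.5 = 41.14 sts.
Nearest multiple of 8 → 40.
8 cm = 3.15 inches; × 7.5 = 23.62 → 24 rows.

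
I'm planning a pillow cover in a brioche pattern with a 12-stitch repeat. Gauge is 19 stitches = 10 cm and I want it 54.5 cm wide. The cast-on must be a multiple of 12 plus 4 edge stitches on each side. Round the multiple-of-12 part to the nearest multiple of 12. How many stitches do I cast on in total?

19 / 10 = 1.9 sts per cm.
54.5 × 1.9 = 103.55 sts.
Less 8 edge sts → 95.55 for the repeat.
Nearest multiple of 12: 96.
Add back 8 edge sts → 104.

Cast on 104 stitches.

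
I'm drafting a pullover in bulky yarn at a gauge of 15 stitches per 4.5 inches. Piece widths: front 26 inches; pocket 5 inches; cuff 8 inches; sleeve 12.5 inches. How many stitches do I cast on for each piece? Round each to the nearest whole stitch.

Rate = 15/4.5 = 3.333 sts per in.
front: 26 × 3.333 = 86.67 → 87.
pocket: 5 × 3.333 = 16.67 → 17.
cuff: 8 × 3.333 = 26.67 → 27.
sleeve: 12.5 × 3.333 = 41.67 → 42.

front 87; pocket 17; cuff 27; sleeve 42.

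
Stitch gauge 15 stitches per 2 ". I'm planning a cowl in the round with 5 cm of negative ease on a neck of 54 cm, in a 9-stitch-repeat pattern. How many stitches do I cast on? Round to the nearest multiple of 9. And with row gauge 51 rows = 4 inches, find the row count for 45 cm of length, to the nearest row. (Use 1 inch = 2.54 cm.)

Finished = 54 − 5 = 49 cm.
49 cm × 1/2.54 = 19.29 inches.
15/2 = 7.5 sts per in; 19.29 × 7.5 = 144.69 sts.
Nearest multiple of 9 → 144.
45 cm = 17.72 inches; × 12.75 = 225.89 → 226 rows.

Cast on 144 stitches; work 226 rows.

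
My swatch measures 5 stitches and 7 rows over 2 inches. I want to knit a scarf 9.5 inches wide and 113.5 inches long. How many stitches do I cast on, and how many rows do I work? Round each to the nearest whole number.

Stitch gauge = 5/2 = 2.5 sts/in; 9.5 × 2.5 = 23.75 → 24 sts.
Row gauge = 7/2 = 3.5 rows/in; 113.5 × 3.5 = 397.25 → 397 rows.

Cast on 24 stitches and work 397 rows.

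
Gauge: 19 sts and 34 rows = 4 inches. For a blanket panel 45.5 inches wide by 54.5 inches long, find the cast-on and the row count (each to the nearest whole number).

Cast on 216 stitches and work 463 rows.

Stitch gauge = 19/4 = 4.75 sts/in; 45.5 × 4.75 = 216.12 → 216 sts.
Row gauge = 34/4 = 8.5 rows/in; 54.5 × 8.5 = 463.25 → 463 rows.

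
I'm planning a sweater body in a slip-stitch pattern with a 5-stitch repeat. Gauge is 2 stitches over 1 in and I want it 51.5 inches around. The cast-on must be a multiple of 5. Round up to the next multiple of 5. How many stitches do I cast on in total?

Cast on 105 stitches.

2 / 1 = 2 sts per inch.
51.5 × 2 = 103.00 sts.
Next multiple of 5: 105.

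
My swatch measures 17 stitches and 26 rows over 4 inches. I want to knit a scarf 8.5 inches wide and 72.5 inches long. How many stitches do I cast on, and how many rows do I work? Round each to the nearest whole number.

Cast on 36 stitches and work 471 rows.

Stitch gauge = 17/4 = 4.25 sts/in; 8.5 × 4.25 = 36.12 → 36 sts.
Row gauge = 26/4 = 6.5 rows/in; 72.5 × 6.5 = 471.25 → 471 rows.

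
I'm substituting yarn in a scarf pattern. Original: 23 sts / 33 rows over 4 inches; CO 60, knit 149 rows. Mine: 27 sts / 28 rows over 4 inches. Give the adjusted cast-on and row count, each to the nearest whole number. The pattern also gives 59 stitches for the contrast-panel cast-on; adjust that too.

Cast on 70 stitches; work 126 rows; contrast-panel cast-on 69 stitches.

Stitches: 60 × 27/23 = 70.43 → 70.
Rows: 149 × 28/33 = 126.42 → 126.
contrast-panel cast-on: 59 × 27/23 = 69.26 → 69.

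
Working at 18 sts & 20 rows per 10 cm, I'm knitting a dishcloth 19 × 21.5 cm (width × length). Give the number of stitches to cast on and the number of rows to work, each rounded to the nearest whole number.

Cast on 34 stitches and work 43 rows.

Stitch gauge = 18/10 = 1.8 sts/cm; 19 × 1.8 = 34.20 → 34 sts.
Row gauge = 20/10 = 2 rows/cm; 21.5 × 2 = 43.00 → 43 rows.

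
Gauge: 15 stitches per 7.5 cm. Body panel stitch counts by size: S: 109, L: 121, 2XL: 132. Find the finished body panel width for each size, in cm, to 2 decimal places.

S 54.50 cm; L 60.50 cm; 2XL 66.00 cm.

15/7.5 = 2 sts per cm.
S: 109 / 2 = 54.500 → 54.50 cm.
L: 121 / 2 = 60.500 → 60.50 cm.
2XL: 132 / 2 = 66.000 → 66.00 cm.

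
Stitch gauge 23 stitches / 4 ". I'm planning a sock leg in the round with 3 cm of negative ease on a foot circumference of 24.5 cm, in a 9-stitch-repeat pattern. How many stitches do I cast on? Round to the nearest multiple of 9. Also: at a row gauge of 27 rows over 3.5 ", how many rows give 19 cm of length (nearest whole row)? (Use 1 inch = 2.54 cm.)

Cast on 45 stitches; work 58 rows.

Finished = 24.5 − 3 = 21.5 cm.
21.5 cm × 1/2.54 = 8.46 inches.
23/4 = 5.75 sts per in; 8.46 × 5.75 = 48.67 sts.
Nearest multiple of 9 → 45.
19 cm = 7.48 inches; × 7.714 = 57.71 → 58 rows.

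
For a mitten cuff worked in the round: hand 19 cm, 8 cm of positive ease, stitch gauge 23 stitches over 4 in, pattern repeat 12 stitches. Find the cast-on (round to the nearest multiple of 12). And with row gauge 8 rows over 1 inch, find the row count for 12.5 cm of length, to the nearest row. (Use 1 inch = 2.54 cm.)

Cast on 60 stitches; work 39 rows.

Finished = 19 + 8 = 27 cm.
27 cm × 1/2.54 = 10.63 inches.
23/4 = 5.75 sts per in; 10.63 × 5.75 = 61.12 sts.
Nearest multiple of 12 → 60.
12.5 cm = 4.92 inches; × 8 = 39.37 → 39 rows.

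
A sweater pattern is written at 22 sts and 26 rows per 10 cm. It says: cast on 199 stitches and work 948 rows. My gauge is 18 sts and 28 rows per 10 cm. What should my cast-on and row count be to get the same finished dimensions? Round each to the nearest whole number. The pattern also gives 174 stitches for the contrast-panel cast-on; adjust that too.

Cast on 163 stitches; work 1021 rows; contrast-panel cast-on 142 stitches.

Stitches: 199 × 18/22 = 162.82 → 163.
Rows: 948 × 28/26 = 1020.92 → 1021.
contrast-panel cast-on: 174 × 18/22 = 142.36 → 142.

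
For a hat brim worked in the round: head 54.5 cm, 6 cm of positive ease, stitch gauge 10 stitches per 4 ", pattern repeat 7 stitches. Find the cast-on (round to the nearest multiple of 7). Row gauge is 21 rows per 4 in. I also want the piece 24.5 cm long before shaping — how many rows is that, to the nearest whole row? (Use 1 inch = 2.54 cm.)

Finished = 54.5 + 6 = 60.5 cm.
60.5 cm × 1/2.54 = 23.82 inches.
10/4 = 2.5 sts per in; 23.82 × 2.5 = 59.55 sts.
Nearest multiple of 7 → 63.
24.5 cm = 9.65 inches; × 5.25 = 50.64 → 51 rows.

Cast on 63 stitches; work 51 rows.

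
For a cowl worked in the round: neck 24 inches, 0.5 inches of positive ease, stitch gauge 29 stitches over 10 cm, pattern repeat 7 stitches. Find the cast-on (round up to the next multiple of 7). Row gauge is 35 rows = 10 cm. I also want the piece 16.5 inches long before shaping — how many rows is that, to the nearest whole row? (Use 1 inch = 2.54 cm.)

Finished = 24 + 0.5 = 24.5 inches.
24.5 inches × 2.54 = 62.23 cm.
29/10 = 2.9 sts per cm; 62.23 × 2.9 = 180.47 sts.
Next multiple of 7 → 182.
16.5 inches = 41.91 cm; × 3.5 = 146.69 → 147 rows.

Cast on 182 stitches; work 147 rows.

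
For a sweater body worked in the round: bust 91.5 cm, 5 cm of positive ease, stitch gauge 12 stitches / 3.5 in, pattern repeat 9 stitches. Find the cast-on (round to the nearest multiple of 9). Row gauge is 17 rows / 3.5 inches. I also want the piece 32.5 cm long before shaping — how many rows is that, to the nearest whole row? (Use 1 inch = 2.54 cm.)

Cast on 126 stitches; work 62 rows.

Finished = 91.5 + 5 = 96.5 cm.
96.5 cm × 1/2.54 = 37.99 inches.
12/3.5 = 3.429 sts per in; 37.99 × 3.429 = 130.26 sts.
Nearest multiple of 9 → 126.
32.5 cm = 12.80 inches; × 4.857 = 62.15 → 62 rows.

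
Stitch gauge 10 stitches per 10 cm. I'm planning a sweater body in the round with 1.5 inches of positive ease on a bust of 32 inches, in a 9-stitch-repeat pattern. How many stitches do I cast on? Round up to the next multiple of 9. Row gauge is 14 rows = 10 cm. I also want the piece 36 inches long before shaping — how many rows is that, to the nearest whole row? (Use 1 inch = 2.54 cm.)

Finished = 32 + 1.5 = 33.5 inches.
33.5 inches × 2.54 = 85.09 cm.
10/10 = 1 sts per cm; 85.09 × 1 = 85.09 sts.
Next multiple of 9 → 90.
36 inches = 91.44 cm; × 1.4 = 128.02 → 128 rows.

Cast on 90 stitches; work 128 rows.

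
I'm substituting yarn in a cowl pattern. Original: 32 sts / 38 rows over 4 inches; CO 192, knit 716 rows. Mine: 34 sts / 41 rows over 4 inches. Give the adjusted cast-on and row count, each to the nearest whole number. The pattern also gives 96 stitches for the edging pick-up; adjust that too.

Stitches: 192 × 34/32 = 204.00 → 204.
Rows: 716 × 41/38 = 772.53 → 773.
edging pick-up: 96 × 34/32 = 102.00 → 102.

Cast on 204 stitches; work 773 rows; edging pick-up 102 stitches.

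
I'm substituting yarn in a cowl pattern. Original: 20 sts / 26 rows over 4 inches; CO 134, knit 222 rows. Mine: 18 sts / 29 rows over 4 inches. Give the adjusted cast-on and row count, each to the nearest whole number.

Stitches: 134 × 18/20 = 120.60 → 121.
Rows: 222 × 29/26 = 247.62 → 248.

Cast on 121 stitches; work 248 rows.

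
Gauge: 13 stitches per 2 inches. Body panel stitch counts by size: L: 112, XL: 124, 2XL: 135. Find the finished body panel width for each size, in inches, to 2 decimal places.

13/2 = 6.5 sts per in.
L: 112 / 6.5 = 17.231 → 17.23 in.
XL: 124 / 6.5 = 19.077 → 19.08 in.
2XL: 135 / 6.5 = 20.769 → 20.77 in.

L 17.23 inches; XL 19.08 inches; 2XL 20.77 inches.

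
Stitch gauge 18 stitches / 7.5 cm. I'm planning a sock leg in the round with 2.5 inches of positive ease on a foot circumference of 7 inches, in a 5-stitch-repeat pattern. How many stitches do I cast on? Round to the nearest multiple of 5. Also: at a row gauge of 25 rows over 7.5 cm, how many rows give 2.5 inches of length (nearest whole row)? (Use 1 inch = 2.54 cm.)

Cast on 60 stitches; work 21 rows.

Finished = 7 + 2.5 = 9.5 inches.
9.5 inches × 2.54 = 24.13 cm.
18/7.5 = 2.4 sts per cm; 24.13 × 2.4 = 57.91 sts.
Nearest multiple of 5 → 60.
2.5 inches = 6.35 cm; × 3.333 = 21.17 → 21 rows.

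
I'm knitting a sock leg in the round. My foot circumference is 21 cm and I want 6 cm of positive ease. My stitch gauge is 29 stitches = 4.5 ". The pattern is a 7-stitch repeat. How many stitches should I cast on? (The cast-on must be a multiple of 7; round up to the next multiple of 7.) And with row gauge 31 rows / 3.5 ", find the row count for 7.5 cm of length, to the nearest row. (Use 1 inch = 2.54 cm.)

Cast on 70 stitches; work 26 rows.

Finished = 21 + 6 = 27 cm.
27 cm × 1/2.54 = 10.63 inches.
29/4.5 = 6.444 sts per in; 10.63 × 6.444 = 68.50 sts.
Next multiple of 7 → 70.
7.5 cm = 2.95 inches; × 8.857 = 26.15 → 26 rows.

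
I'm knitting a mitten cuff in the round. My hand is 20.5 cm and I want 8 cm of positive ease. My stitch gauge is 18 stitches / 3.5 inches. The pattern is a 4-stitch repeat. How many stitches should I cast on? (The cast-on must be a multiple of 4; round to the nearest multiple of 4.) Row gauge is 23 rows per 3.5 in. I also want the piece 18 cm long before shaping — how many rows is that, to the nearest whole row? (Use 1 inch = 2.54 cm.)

Cast on 56 stitches; work 47 rows.

Finished = 20.5 + 8 = 28.5 cm.
28.5 cm × 1/2.54 = 11.22 inches.
18/3.5 = 5.143 sts per in; 11.22 × 5.143 = 57.71 sts.
Nearest multiple of 4 → 56.
18 cm = 7.09 inches; × 6.571 = 46.57 → 47 rows.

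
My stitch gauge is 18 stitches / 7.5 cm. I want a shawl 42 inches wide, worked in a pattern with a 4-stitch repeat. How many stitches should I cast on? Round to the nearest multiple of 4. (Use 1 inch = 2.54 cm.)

CO 256 sts.

42 in = 42 × 2.54 = 106.68 cm.
18 / 7.5 = 2.4 sts/cm.
106.68 × 2.4 = 256.03 sts.
→ 256.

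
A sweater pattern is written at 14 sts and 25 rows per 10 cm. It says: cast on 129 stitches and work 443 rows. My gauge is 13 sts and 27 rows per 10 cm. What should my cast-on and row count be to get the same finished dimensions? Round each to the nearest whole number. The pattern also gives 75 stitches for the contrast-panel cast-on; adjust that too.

Cast on 120 stitches; work 478 rows; contrast-panel cast-on 70 stitches.

Stitches: 129 × 13/14 = 119.79 → 120.
Rows: 443 × 27/25 = 478.44 → 478.
contrast-panel cast-on: 75 × 13/14 = 69.64 → 70.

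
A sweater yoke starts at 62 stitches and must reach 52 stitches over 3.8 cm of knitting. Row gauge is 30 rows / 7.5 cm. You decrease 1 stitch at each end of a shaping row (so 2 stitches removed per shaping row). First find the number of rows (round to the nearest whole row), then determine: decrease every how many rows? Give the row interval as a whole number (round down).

Rows = 3.8 × 4 = 15.2 → 15 rows.
Stitches to remove: 10 → 5 shaping rows (at 2 st each).
15 / 5 = 3.00 → every 3 rows.

Decrease every 3rd row.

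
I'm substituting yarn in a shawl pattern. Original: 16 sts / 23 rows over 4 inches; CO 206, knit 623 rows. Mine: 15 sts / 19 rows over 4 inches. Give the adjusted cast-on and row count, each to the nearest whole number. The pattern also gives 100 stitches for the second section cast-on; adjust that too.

Cast on 193 stitches; work 515 rows; second section cast-on 94 stitches.

Stitches: 206 × 15/16 = 193.12 → 193.
Rows: 623 × 19/23 = 514.65 → 515.
second section cast-on: 100 × 15/16 = 93.75 → 94.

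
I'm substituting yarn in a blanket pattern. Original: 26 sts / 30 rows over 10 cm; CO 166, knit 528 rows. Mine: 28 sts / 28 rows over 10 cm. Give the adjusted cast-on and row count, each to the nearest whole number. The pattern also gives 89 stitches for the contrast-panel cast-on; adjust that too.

Stitches: 166 × 28/26 = 178.77 → 179.
Rows: 528 × 28/30 = 492.80 → 493.
contrast-panel cast-on: 89 × 28/26 = 95.85 → 96.

Cast on 179 stitches; work 493 rows; contrast-panel cast-on 96 stitches.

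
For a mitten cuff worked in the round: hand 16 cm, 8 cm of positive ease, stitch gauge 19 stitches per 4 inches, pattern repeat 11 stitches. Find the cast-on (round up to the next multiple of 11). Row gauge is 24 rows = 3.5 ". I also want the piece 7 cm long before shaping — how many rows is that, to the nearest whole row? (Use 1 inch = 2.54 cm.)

Finished = 16 + 8 = 24 cm.
24 cm × 1/2.54 = 9.45 inches.
19/4 = 4.75 sts per in; 9.45 × 4.75 = 44.88 sts.
Next multiple of 11 → 55.
7 cm = 2.76 inches; × 6.857 = 18.90 → 19 rows.

Cast on 55 stitches; work 19 rows.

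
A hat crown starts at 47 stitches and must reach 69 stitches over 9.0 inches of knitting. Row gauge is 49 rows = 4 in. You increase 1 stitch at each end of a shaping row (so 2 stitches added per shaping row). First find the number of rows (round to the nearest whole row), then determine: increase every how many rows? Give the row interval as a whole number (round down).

Increase every 10th row.

Rows = 9.0 × 12.25 = 110.2 → 110 rows.
Stitches to add: 22 → 11 shaping rows (at 2 st each).
110 / 11 = 10.00 → every 10 rows.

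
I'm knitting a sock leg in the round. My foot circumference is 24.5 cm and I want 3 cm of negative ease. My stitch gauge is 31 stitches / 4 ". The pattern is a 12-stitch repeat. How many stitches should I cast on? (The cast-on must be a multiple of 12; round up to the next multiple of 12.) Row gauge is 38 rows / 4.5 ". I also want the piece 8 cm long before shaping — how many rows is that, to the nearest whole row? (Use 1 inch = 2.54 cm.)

Cast on 72 stitches; work 27 rows.

Finished = 24.5 − 3 = 21.5 cm.
21.5 cm × 1/2.54 = 8.46 inches.
31/4 = 7.75 sts per in; 8.46 × 7.75 = 65.60 sts.
Next multiple of 12 → 72.
8 cm = 3.15 inches; × 8.444 = 26.60 → 27 rows.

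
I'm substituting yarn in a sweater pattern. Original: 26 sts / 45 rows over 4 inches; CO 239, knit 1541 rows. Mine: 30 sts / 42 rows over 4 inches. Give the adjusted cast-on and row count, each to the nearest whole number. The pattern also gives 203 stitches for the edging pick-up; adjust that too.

Stitches: 239 × 30/26 = 275.77 → 276.
Rows: 1541 × 42/45 = 1438.27 → 1438.
edging pick-up: 203 × 30/26 = 234.23 → 234.

Cast on 276 stitches; work 1438 rows; edging pick-up 234 stitches.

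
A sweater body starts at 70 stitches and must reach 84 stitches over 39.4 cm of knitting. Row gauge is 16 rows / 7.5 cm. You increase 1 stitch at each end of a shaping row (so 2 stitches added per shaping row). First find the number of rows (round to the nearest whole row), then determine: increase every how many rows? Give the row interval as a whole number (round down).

Rows = 39.4 × 2.133 = 84.1 → 84 rows.
Stitches to add: 14 → 7 shaping rows (at 2 st each).
84 / 7 = 12.00 → every 12 rows.

Increase every 12th row.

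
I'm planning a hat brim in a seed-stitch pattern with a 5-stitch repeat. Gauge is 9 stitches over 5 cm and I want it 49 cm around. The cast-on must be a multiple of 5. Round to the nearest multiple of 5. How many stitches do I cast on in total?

Cast on 90 stitches.

9 / 5 = 1.8 sts per cm.
49 × 1.8 = 88.20 sts.
Nearest multiple of 5: 90.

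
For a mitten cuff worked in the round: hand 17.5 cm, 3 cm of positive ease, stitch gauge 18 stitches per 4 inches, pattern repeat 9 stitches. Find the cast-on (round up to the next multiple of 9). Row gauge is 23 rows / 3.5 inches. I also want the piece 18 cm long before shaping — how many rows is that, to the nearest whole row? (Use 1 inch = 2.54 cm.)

Finished = 17.5 + 3 = 20.5 cm.
20.5 cm × 1/2.54 = 8.07 inches.
18/4 = 4.5 sts per in; 8.07 × 4.5 = 36.32 sts.
Next multiple of 9 → 45.
18 cm = 7.09 inches; × 6.571 = 46.57 → 47 rows.

Cast on 45 stitches; work 47 rows.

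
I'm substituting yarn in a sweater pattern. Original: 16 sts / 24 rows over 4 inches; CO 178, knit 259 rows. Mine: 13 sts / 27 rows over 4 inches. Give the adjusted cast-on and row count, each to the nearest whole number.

Cast on 145 stitches; work 291 rows.

Stitches: 178 × 13/16 = 144.62 → 145.
Rows: 259 × 27/24 = 291.38 → 291.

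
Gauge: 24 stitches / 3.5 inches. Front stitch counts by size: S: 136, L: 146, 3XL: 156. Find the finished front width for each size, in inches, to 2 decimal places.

24/3.5 = 6.857 sts per in.
S: 136 / 6.857 = 19.833 → 19.83 in.
L: 146 / 6.857 = 21.292 → 21.29 in.
3XL: 156 / 6.857 = 22.750 → 22.75 in.

S 19.83 inches; L 21.29 inches; 3XL 22.75 inches.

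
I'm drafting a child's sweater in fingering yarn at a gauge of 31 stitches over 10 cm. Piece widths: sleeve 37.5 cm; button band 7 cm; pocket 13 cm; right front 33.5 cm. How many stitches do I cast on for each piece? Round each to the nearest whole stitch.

Rate = 31/10 = 3.1 sts per cm.
sleeve: 37.5 × 3.1 = 116.25 → 116.
button band: 7 × 3.1 = 21.70 → 22.
pocket: 13 × 3.1 = 40.30 → 40.
right front: 33.5 × 3.1 = 103.85 → 104.

sleeve 116; button band 22; pocket 40; right front 104.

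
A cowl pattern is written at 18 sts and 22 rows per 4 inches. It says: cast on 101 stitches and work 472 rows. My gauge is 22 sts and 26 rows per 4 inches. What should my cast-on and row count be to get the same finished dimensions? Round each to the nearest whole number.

Cast on 123 stitches; work 558 rows.

Stitches: 101 × 22/18 = 123.44 → 123.
Rows: 472 × 26/22 = 557.82 → 558.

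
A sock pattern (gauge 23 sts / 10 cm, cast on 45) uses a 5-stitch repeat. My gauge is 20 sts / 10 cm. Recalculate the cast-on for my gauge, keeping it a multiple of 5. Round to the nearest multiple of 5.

45 × 20 / 23 = 39.13.
Nearest multiple of 5: 40.

40 stitches.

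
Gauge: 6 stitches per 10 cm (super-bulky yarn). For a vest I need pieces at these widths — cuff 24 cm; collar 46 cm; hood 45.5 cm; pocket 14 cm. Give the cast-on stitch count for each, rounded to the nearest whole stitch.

cuff 14; collar 28; hood 27; pocket 8.

Rate = 6/10 = 0.6 sts per cm.
cuff: 24 × 0.6 = 14.40 → 14.
collar: 46 × 0.6 = 27.60 → 28.
hood: 45.5 × 0.6 = 27.30 → 27.
pocket: 14 × 0.6 = 8.40 → 8.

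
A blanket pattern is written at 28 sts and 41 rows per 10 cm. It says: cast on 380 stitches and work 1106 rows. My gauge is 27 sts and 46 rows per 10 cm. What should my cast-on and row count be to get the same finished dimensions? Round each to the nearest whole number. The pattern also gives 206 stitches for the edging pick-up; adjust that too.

Stitches: 380 × 27/28 = 366.43 → 366.
Rows: 1106 × 46/41 = 1240.88 → 1241.
edging pick-up: 206 × 27/28 = 198.64 → 199.

Cast on 366 stitches; work 1241 rows; edging pick-up 199 stitches.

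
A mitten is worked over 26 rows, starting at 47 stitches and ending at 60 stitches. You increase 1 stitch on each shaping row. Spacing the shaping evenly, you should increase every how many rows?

Increase every 2nd row.

Stitches to add: |60 − 47| = 13.
Shaping rows needed: 13 / 1 = 13.
26 rows / 13 = every 2 rows.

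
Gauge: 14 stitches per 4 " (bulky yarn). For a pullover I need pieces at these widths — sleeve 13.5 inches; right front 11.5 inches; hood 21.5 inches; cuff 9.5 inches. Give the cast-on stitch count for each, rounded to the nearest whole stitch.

sleeve 47; right front 40; hood 75; cuff 33.

Rate = 14/4 = 3.5 sts per in.
sleeve: 13.5 × 3.5 = 47.25 → 47.
right front: 11.5 × 3.5 = 40.25 → 40.
hood: 21.5 × 3.5 = 75.25 → 75.
cuff: 9.5 × 3.5 = 33.25 → 33.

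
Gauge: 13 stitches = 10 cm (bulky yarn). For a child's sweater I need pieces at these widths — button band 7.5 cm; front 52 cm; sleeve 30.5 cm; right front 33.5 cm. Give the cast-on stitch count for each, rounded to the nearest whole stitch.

Rate = 13/10 = 1.3 sts per cm.
button band: 7.5 × 1.3 = 9.75 → 10.
front: 52 × 1.3 = 67.60 → 68.
sleeve: 30.5 × 1.3 = 39.65 → 40.
right front: 33.5 × 1.3 = 43.55 → 44.

button band 10; front 68; sleeve 40; right front 44.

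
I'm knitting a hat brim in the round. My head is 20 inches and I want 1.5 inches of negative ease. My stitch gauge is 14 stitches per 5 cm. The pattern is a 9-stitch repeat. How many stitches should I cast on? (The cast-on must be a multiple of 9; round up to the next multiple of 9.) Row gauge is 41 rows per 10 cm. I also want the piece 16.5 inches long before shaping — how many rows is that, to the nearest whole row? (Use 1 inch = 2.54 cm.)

Finished = 20 − 1.5 = 18.5 inches.
18.5 inches × 2.54 = 46.99 cm.
14/5 = 2.8 sts per cm; 46.99 × 2.8 = 131.57 sts.
Next multiple of 9 → 135.
16.5 inches = 41.91 cm; × 4.1 = 171.83 → 172 rows.

Cast on 135 stitches; work 172 rows.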